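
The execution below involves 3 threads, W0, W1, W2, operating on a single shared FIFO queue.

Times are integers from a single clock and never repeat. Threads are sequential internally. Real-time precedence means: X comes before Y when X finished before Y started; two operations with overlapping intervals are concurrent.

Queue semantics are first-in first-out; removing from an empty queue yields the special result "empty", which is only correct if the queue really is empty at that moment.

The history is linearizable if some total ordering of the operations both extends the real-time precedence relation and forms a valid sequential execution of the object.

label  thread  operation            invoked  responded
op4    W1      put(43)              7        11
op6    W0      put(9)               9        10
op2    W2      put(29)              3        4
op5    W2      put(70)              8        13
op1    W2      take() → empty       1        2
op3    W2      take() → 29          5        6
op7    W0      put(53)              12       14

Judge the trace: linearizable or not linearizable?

linearizable

a witness: op1, op2, op3, op4, op5, op6, op7
step 1: op1 take() → empty — queue <>
step 2: op2 put(29) — queue <29>
step 3: op3 take() → 29 — queue <>
step 4: op4 put(43) — queue <43>
step 5: op5 put(70) — queue <43,70>
step 6: op6 put(9) — queue <43,70,9>
step 7: op7 put(53) — queue <43,70,9,53>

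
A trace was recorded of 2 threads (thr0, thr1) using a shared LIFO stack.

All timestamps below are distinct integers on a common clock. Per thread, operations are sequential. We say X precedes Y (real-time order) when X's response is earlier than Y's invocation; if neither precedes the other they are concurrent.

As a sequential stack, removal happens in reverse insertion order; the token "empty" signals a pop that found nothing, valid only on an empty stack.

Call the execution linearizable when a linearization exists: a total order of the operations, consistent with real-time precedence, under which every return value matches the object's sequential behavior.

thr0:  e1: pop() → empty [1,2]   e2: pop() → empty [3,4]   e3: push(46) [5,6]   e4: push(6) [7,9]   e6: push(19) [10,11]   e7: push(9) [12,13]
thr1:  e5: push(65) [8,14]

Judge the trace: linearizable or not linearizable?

linearizable

a witness: e1, e2, e3, e4, e5, e6, e7
step 1: e1 pop() → empty — stack <>
step 2: e2 pop() → empty — stack <>
step 3: e3 push(46) — stack <46>
step 4: e4 push(6) — stack <46,6>
step 5: e5 push(65) — stack <46,6,65>
step 6: e6 push(19) — stack <46,6,65,19>
step 7: e7 push(9) — stack <46,6,65,19,9>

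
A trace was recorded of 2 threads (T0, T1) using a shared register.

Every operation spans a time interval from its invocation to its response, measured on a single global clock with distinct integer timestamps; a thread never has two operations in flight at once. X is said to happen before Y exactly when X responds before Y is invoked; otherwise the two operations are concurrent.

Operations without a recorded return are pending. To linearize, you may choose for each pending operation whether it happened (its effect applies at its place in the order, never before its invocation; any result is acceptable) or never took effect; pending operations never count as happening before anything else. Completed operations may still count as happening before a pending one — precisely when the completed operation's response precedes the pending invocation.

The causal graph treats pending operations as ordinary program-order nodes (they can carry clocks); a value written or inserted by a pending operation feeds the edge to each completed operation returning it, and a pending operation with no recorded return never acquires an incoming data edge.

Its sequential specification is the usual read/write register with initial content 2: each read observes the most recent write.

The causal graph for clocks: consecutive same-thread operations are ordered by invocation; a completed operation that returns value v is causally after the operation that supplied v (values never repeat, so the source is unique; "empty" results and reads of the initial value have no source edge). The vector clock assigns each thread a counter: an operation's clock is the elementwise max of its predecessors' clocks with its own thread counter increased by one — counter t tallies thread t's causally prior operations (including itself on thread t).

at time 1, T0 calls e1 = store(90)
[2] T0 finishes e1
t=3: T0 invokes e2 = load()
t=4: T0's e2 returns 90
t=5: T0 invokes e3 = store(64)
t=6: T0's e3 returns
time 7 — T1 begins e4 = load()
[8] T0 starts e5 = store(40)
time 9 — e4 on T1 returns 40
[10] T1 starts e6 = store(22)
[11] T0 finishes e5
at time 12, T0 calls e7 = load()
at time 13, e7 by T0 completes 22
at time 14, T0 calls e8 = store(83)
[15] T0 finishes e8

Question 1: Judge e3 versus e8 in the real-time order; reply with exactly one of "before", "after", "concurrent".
before

e3 spans [5,6], e8 spans [14,15]
resp(e3)=6 < inv(e8)=14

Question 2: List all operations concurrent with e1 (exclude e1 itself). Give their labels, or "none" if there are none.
none

e1 spans [1,2]; an op avoiding the whole window 1..2 is ordered, any other is concurrent
e2 [3,4]: after
e3 [5,6]: after
e4 [7,9]: after
e5 [8,11]: after
e6 [10,…): after
e7 [12,13]: after
e8 [14,15]: after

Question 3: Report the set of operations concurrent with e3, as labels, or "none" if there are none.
none

concurrent with e3 ([5,6]): every op whose interval crosses 5..6
e1 [1,2]: before
e2 [3,4]: before
e4 [7,9]: after
e5 [8,11]: after
e6 [10,…): after
e7 [12,13]: after
e8 [14,15]: after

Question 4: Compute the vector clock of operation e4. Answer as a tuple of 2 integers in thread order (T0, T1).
(4, 1)

e1 (invocation 1): nothing precedes it; T0's component alone gives (1, 0)
invoked at 3, e2 merges VC(e1)=(1, 0) and bumps T0's slot → (2, 0)
invoked at 5, e3 merges VC(e2)=(2, 0) and bumps T0's slot → (3, 0)
invoked at 8, e5 merges VC(e3)=(3, 0) and bumps T0's slot → (4, 0)
invoked at 7, e4 merges VC(e5)=(4, 0) and bumps T1's slot → (4, 1)
invoked at 10, e6 merges VC(e4)=(4, 1) and bumps T1's slot → (4, 2)
invoked at 12, e7 merges VC(e5)=(4, 0), VC(e6)=(4, 2) and bumps T0's slot → (5, 2)
invoked at 14, e8 merges VC(e7)=(5, 2) and bumps T0's slot → (6, 2)
target: VC(e4) = (4, 1)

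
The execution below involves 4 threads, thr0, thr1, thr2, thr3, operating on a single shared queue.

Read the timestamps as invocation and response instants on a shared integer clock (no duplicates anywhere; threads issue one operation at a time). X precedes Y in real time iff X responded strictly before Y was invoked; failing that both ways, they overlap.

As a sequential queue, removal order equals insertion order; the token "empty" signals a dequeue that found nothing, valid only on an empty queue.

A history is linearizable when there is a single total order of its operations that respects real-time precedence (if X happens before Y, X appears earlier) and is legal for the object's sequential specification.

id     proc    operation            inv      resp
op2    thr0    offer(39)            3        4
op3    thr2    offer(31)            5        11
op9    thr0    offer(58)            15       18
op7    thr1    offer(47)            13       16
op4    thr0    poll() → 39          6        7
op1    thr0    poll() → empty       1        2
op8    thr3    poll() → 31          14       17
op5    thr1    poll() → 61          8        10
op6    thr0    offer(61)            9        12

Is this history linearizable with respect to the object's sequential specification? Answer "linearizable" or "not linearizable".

a witness: op1, op2, op4, op6, op3, op5, op7, op8, op9
after step 1 (op1 poll() → empty): queue <>
after step 2 (op2 offer(39)): queue <39>
after step 3 (op4 poll() → 39): queue <>
after step 4 (op6 offer(61)): queue <61>
after step 5 (op3 offer(31)): queue <61,31>
after step 6 (op5 poll() → 61): queue <31>
after step 7 (op7 offer(47)): queue <31,47>
after step 8 (op8 poll() → 31): queue <47>
after step 9 (op9 offer(58)): queue <47,58>

linearizable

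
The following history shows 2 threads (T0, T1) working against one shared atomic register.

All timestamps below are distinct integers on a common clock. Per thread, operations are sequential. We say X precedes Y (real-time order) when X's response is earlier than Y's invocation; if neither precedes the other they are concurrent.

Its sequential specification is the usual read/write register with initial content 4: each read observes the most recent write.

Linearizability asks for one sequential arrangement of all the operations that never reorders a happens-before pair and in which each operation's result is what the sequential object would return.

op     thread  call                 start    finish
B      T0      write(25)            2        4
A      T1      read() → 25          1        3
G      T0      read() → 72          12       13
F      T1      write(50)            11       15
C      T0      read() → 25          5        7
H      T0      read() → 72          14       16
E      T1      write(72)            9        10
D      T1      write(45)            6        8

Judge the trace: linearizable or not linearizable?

witness order: B, A, C, D, E, G, H, F
after step 1 (B write(25)): value 25
after step 2 (A read() → 25): value 25
after step 3 (C read() → 25): value 25
after step 4 (D write(45)): value 45
after step 5 (E write(72)): value 72
after step 6 (G read() → 72): value 72
after step 7 (H read() → 72): value 72
after step 8 (F write(50)): value 50

linearizable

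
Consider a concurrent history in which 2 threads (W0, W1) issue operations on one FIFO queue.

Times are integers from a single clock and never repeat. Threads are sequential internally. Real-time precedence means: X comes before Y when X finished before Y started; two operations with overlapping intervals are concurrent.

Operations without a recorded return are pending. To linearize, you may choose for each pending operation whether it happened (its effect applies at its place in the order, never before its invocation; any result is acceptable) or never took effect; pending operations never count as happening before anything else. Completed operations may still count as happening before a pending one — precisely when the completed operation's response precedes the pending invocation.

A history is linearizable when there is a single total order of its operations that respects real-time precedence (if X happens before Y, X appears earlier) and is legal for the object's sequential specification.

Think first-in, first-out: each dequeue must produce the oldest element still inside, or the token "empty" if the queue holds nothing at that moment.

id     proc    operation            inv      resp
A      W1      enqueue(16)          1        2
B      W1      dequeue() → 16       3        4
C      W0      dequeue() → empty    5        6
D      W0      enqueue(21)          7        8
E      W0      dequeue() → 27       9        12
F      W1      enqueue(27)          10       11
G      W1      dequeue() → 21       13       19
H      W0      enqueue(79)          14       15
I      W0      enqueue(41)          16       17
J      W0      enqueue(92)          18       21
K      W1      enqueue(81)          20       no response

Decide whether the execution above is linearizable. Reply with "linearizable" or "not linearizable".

cut after 11 events: linearizable; cut after 12 events (E responds, time 12): not linearizable
all 2 real-time-respecting orders fail — 6 completed FIFO queue operations, no legal replay
take A, B, C, D, E, F: step 5 already fails, because E dequeue() → 27 cannot occur there
take A, B, C, D, F, E: step 6 already fails, because E dequeue() → 27 cannot occur there

not linearizable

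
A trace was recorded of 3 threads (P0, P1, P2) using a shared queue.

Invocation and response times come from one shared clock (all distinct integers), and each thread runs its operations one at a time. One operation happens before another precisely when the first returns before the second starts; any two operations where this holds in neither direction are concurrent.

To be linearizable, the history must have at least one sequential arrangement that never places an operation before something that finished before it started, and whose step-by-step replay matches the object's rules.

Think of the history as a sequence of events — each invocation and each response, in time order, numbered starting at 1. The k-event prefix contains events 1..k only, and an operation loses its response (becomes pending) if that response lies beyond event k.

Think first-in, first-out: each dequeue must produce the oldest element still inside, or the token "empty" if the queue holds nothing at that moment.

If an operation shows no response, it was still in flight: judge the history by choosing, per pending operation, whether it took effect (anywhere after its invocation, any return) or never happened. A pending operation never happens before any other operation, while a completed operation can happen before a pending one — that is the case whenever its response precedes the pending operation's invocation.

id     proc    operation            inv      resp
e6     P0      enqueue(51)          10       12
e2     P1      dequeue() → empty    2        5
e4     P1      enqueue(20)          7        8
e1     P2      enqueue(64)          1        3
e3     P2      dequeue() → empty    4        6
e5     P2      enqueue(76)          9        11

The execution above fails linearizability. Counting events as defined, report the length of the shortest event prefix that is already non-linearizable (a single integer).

one valid order for events 1..5 is e1, e3, e2:
step 1: e1 enqueue(64) — queue <64>
step 2: e3 dequeue() (pending, included) — queue <>
step 3: e2 dequeue() → empty — queue <>
adding event 6 (e3 responds at 6) leaves no legal real-time order
take e1, e2, e3: step 2 already fails, because e2 dequeue() → empty cannot occur there
take e1, e3, e2: step 2 already fails, because e3 dequeue() → empty cannot occur there

6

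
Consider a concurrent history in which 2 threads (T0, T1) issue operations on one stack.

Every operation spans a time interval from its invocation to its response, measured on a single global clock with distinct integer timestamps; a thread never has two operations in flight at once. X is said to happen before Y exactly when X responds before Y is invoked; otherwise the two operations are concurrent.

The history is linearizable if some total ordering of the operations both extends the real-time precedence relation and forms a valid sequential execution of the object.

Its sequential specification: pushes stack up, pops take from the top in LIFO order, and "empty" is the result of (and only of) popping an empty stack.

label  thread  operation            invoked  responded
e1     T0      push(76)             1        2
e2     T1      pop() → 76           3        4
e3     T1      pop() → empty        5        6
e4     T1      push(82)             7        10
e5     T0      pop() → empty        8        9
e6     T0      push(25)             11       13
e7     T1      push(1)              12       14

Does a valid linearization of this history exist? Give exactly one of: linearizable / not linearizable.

a witness: e1, e2, e3, e5, e4, e6, e7
1. e1 push(76), leaving stack <76>
2. e2 pop() → 76, leaving stack <>
3. e3 pop() → empty, leaving stack <>
4. e5 pop() → empty, leaving stack <>
5. e4 push(82), leaving stack <82>
6. e6 push(25), leaving stack <82,25>
7. e7 push(1), leaving stack <82,25,1>

linearizable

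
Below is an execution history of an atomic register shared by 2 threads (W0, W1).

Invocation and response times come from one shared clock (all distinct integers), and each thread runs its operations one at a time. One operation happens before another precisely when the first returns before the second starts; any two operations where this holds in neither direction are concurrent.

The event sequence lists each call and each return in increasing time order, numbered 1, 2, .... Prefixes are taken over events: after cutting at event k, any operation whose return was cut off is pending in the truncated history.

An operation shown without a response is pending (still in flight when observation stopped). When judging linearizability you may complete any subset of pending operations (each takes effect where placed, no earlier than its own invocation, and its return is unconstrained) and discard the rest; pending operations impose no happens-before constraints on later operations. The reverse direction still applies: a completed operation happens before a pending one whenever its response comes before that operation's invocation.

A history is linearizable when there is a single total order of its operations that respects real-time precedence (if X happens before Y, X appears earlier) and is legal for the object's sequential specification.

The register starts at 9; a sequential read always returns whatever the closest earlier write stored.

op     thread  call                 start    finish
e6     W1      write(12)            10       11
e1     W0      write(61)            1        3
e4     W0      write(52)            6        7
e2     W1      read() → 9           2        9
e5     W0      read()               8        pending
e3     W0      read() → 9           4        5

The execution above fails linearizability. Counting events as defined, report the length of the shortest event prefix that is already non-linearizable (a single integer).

5

a valid linearization of events 1..4 exists, for instance e1:
after step 1 (e1 write(61)): value 61
adding event 5 (e3 responds at 5) leaves no legal real-time order
include/drop combinations of the 1 pending operation (e2) were all tried; none helps
e.g. e1, e3 (pending dropped): illegal at step 2, since e3 read() → 9 cannot apply there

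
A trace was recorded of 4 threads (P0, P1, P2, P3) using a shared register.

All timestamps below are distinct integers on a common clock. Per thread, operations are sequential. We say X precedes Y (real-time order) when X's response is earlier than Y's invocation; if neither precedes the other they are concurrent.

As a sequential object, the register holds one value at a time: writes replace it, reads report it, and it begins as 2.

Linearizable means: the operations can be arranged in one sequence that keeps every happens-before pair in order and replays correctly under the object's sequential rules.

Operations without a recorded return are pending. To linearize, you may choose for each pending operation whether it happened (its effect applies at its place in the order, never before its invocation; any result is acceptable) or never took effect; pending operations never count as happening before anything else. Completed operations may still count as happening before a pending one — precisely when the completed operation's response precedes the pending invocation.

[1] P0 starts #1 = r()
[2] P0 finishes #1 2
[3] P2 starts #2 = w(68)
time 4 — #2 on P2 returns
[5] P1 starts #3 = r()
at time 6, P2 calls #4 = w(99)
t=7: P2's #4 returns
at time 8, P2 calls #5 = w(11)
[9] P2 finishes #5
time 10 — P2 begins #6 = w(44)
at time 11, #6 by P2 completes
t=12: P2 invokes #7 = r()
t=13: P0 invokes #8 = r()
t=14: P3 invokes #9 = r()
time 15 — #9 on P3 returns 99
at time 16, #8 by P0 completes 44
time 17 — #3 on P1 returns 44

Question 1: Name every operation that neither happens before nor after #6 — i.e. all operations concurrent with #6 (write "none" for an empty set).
concurrent with #6 ([10,11]): every op whose interval crosses 10..11
#1 [1,2]: before
#2 [3,4]: before
#3 [5,17]: concurrent
#4 [6,7]: before
#5 [8,9]: before
#7 [12,…): after
#8 [13,16]: after
#9 [14,15]: after

#3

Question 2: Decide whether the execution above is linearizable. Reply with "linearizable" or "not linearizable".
prefix check: 1..14 passes, 1..15 fails once #9's time-15 response joins
one real-time candidate order over the 6 completed operations — the register replay rejects it
no completion choice of the 3 pending operations (#3, #7, #8) rescues it — every subset was tried
sample order #1, #2, #4, #5, #6, #9 (pending dropped) stalls at step 6 — #9 r() → 99 has no legal effect

not linearizable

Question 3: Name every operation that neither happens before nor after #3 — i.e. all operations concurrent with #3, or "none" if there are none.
#3 spans [5,17]: anything still running between times 5 and 17 counts as concurrent
#1 [1,2]: before
#2 [3,4]: before
#4 [6,7]: concurrent
#5 [8,9]: concurrent
#6 [10,11]: concurrent
#7 [12,…): concurrent
#8 [13,16]: concurrent
#9 [14,15]: concurrent

#4, #5, #6, #7, #8, #9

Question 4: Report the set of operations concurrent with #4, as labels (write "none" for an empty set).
#4 spans [6,7]; an op avoiding the whole window 6..7 is ordered, any other is concurrent
#1 [1,2]: before
#2 [3,4]: before
#3 [5,17]: concurrent
#5 [8,9]: after
#6 [10,11]: after
#7 [12,…): after
#8 [13,16]: after
#9 [14,15]: after

#3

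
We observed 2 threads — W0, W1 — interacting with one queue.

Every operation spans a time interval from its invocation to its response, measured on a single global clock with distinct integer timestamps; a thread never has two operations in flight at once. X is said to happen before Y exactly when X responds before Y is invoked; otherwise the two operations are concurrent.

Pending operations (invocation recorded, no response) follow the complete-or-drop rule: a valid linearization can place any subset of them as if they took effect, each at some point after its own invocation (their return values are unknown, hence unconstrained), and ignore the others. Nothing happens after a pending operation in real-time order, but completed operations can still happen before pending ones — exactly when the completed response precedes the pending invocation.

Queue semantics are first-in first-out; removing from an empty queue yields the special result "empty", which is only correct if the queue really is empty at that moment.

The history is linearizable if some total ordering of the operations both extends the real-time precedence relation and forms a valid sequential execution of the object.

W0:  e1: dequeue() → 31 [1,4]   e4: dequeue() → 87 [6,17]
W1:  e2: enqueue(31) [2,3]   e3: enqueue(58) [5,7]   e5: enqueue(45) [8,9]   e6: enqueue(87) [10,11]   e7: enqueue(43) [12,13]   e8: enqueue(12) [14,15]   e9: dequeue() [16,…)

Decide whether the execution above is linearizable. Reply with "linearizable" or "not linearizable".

prefix check: 1..16 passes, 1..17 fails once e4's time-17 response joins
all 12 real-time-respecting orders fail — 8 completed queue operations, no legal replay
including or dropping the 1 pending operation (e9) in any combination fails
take e1, e2, e3, e4, e5, e6, e7, e8 (pending dropped): step 1 already fails, because e1 dequeue() → 31 cannot occur there
take e1, e2, e3, e5, e4, e6, e7, e8 (pending dropped): step 1 already fails, because e1 dequeue() → 31 cannot occur there

not linearizable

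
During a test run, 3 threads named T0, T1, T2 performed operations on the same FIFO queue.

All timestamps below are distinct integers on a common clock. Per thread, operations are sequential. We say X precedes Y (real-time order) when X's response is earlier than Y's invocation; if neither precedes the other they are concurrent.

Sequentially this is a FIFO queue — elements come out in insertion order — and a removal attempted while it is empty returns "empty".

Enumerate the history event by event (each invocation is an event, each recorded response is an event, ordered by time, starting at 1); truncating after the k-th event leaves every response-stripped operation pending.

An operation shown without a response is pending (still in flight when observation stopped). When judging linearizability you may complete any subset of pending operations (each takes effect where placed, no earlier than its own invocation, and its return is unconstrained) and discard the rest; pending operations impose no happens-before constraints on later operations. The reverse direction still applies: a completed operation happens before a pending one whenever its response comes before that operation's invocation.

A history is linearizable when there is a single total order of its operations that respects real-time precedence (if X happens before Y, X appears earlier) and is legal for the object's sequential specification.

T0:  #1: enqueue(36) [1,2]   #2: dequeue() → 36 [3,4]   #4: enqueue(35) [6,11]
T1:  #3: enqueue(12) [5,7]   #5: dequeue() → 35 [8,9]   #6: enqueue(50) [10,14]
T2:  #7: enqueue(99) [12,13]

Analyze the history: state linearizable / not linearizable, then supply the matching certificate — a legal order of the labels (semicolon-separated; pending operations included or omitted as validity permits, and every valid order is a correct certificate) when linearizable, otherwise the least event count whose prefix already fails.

after step 1 (#1 enqueue(36)): queue <36>
after step 2 (#2 dequeue() → 36): queue <>
after step 3 (#4 enqueue(35)): queue <35>
after step 4 (#3 enqueue(12)): queue <35,12>
after step 5 (#5 dequeue() → 35): queue <12>
after step 6 (#6 enqueue(50)): queue <12,50>
after step 7 (#7 enqueue(99)): queue <12,50,99>

linearizable — witness: #1; #2; #4; #3; #5; #6; #7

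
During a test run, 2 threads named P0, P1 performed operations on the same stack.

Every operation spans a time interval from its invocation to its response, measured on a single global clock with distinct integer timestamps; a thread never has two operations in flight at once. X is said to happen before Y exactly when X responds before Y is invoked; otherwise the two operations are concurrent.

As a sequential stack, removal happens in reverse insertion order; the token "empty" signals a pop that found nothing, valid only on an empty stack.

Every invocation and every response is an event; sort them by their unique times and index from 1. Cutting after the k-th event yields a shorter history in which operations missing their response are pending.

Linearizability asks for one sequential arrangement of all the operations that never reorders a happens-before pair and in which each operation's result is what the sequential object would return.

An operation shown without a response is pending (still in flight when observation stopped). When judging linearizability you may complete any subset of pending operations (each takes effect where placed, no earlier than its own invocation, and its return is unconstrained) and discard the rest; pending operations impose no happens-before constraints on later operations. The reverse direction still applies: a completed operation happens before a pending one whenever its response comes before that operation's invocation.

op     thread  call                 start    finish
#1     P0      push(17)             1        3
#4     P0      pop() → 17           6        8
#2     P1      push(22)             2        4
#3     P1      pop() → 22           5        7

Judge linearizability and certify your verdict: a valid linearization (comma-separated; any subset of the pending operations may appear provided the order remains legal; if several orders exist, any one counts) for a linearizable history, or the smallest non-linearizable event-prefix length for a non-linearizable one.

linearizable — witness: #1, #2, #3, #4

1. #1 push(17), leaving stack <17>
2. #2 push(22), leaving stack <17,22>
3. #3 pop() → 22, leaving stack <17>
4. #4 pop() → 17, leaving stack <>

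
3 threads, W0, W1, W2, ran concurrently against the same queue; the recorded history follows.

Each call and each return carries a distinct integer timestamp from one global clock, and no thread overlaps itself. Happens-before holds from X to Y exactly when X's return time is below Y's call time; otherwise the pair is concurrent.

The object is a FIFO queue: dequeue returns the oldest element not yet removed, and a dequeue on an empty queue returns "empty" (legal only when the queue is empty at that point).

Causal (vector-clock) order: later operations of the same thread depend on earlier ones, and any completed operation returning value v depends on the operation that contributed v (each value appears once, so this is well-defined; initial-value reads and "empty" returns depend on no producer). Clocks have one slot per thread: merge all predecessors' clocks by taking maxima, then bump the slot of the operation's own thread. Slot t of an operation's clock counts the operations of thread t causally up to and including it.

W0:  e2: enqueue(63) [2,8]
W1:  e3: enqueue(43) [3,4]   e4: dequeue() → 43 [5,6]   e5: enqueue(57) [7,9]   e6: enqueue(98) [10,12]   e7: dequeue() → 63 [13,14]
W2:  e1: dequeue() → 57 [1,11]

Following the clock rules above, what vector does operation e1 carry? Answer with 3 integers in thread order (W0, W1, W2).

e3 (invocation 3): nothing precedes it; W1's component alone gives (0, 1, 0)
e2 (invocation 2): nothing precedes it; W0's component alone gives (1, 0, 0)
e4 (invocation 5): componentwise max over VC(e3)=(0, 1, 0), +1 at W1, giving (0, 2, 0)
e5 (invocation 7): componentwise max over VC(e4)=(0, 2, 0), +1 at W1, giving (0, 3, 0)
e1 (invocation 1): componentwise max over VC(e5)=(0, 3, 0), +1 at W2, giving (0, 3, 1)
e6 (invocation 10): componentwise max over VC(e5)=(0, 3, 0), +1 at W1, giving (0, 4, 0)
e7 (invocation 13): componentwise max over VC(e2)=(1, 0, 0), VC(e6)=(0, 4, 0), +1 at W1, giving (1, 5, 0)
target: VC(e1) = (0, 3, 1)

(0, 3, 1)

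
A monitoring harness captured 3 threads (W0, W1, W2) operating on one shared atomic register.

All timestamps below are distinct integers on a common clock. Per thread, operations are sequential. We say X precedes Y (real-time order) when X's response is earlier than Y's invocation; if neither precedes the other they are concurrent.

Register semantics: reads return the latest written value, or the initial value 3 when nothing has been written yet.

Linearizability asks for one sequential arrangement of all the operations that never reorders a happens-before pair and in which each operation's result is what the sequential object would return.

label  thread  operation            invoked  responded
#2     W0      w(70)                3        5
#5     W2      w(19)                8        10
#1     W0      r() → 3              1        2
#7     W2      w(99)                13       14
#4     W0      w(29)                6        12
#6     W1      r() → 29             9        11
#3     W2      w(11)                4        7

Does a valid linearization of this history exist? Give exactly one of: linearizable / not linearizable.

linearizable

witness order: #1, #2, #3, #4, #6, #5, #7
step 1: #1 r() → 3 — value 3
step 2: #2 w(70) — value 70
step 3: #3 w(11) — value 11
step 4: #4 w(29) — value 29
step 5: #6 r() → 29 — value 29
step 6: #5 w(19) — value 19
step 7: #7 w(99) — value 99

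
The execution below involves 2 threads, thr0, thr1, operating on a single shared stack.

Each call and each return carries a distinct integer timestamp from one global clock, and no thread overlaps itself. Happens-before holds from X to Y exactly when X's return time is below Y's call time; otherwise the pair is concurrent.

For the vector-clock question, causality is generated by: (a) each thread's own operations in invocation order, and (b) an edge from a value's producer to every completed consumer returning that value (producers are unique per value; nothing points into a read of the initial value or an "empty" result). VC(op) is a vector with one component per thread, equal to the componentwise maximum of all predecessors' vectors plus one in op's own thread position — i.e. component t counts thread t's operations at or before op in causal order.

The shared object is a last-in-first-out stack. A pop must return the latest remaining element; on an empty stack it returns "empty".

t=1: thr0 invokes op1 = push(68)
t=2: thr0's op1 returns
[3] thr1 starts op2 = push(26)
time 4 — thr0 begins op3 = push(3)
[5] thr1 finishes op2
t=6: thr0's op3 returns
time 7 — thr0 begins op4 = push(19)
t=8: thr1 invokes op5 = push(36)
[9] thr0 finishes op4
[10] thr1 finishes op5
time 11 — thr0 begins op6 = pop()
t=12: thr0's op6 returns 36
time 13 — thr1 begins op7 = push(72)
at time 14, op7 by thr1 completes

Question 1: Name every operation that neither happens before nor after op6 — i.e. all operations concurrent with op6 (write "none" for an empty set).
none

op6 spans [11,12]: anything still running between times 11 and 12 counts as concurrent
op1 [1,2]: before
op2 [3,5]: before
op3 [4,6]: before
op4 [7,9]: before
op5 [8,10]: before
op7 [13,14]: after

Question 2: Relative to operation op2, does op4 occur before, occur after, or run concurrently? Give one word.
after

op4 spans [7,9], op2 spans [3,5]
resp(op2)=5 < inv(op4)=7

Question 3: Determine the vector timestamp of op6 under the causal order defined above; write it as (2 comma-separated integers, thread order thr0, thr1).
(4, 2)

invoked at 3, op2 has no predecessors; its own thr1 bump gives (0, 1)
invoked at 1, op1 has no predecessors; its own thr0 bump gives (1, 0)
merge at op5 (invoked 8): VC(op2)=(0, 1), own-thread bump on thr1 → (0, 2)
merge at op3 (invoked 4): VC(op1)=(1, 0), own-thread bump on thr0 → (2, 0)
merge at op7 (invoked 13): VC(op5)=(0, 2), own-thread bump on thr1 → (0, 3)
merge at op4 (invoked 7): VC(op3)=(2, 0), own-thread bump on thr0 → (3, 0)
merge at op6 (invoked 11): VC(op4)=(3, 0), VC(op5)=(0, 2), own-thread bump on thr0 → (4, 2)
target: VC(op6) = (4, 2)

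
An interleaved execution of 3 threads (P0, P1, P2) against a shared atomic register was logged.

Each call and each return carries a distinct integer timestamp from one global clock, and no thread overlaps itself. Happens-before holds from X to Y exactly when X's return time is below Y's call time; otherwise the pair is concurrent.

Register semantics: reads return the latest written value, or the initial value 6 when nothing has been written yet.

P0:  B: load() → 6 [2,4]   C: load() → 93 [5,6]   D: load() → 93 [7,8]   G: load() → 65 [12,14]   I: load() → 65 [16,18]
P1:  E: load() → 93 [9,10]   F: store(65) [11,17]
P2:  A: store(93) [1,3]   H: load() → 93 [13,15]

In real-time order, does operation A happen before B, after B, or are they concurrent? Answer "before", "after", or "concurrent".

A spans [1,3], B spans [2,4]
the intervals overlap in both directions

concurrent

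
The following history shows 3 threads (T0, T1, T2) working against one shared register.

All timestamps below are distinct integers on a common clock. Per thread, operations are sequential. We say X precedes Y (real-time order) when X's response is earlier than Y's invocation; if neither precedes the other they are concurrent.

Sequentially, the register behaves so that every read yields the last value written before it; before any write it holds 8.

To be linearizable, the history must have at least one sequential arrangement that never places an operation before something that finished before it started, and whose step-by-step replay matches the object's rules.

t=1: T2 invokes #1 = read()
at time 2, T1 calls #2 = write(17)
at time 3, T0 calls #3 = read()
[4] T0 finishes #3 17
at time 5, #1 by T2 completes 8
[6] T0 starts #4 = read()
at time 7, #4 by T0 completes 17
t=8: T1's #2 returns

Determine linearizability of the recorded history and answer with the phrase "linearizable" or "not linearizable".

witness order: #1, #2, #3, #4
1. #1 read() → 8, leaving value 8
2. #2 write(17), leaving value 17
3. #3 read() → 17, leaving value 17
4. #4 read() → 17, leaving value 17

linearizable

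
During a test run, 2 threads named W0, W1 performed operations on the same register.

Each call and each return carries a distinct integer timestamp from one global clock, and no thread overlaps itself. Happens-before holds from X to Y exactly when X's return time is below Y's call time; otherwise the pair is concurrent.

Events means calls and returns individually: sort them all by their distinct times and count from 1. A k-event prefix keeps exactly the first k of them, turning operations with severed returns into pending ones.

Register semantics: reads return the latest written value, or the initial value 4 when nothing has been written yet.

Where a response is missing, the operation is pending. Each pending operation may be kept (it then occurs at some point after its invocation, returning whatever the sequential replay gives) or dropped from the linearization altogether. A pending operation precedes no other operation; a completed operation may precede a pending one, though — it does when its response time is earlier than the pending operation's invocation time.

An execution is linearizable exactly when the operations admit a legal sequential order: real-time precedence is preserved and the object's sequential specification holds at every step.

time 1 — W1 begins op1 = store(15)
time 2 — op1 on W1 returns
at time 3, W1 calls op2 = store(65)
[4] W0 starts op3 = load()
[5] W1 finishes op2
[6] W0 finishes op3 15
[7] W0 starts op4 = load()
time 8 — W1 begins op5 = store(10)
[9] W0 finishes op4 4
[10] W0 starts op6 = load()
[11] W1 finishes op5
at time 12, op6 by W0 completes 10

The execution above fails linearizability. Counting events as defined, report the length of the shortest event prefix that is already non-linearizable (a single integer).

a valid linearization of events 1..8 exists, for instance op1, op3, op2:
after step 1 (op1 store(15)): value 15
after step 2 (op3 load() → 15): value 15
after step 3 (op2 store(65)): value 65
adding event 9 (op4 responds at 9) leaves no legal real-time order
completion choices over the 1 pending operation (op5) were checked; none helps
for example op1, op2, op3, op4 (pending dropped) fails at step 3: op3 load() → 15 is not legal there
for example op1, op3, op2, op4 (pending dropped) fails at step 4: op4 load() → 4 is not legal there

9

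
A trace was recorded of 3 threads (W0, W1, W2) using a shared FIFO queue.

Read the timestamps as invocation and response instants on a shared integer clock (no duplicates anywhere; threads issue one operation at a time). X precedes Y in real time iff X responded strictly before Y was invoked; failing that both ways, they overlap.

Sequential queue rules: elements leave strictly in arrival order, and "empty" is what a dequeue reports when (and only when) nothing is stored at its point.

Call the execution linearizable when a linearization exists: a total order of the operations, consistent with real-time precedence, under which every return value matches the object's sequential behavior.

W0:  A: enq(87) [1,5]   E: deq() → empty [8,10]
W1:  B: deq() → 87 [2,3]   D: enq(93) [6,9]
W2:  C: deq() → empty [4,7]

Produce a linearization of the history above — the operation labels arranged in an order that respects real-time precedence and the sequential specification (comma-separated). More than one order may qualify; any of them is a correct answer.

step 1: A enq(87) — queue <87>
step 2: B deq() → 87 — queue <>
step 3: C deq() → empty — queue <>
step 4: E deq() → empty — queue <>
step 5: D enq(93) — queue <93>

A, B, C, E, D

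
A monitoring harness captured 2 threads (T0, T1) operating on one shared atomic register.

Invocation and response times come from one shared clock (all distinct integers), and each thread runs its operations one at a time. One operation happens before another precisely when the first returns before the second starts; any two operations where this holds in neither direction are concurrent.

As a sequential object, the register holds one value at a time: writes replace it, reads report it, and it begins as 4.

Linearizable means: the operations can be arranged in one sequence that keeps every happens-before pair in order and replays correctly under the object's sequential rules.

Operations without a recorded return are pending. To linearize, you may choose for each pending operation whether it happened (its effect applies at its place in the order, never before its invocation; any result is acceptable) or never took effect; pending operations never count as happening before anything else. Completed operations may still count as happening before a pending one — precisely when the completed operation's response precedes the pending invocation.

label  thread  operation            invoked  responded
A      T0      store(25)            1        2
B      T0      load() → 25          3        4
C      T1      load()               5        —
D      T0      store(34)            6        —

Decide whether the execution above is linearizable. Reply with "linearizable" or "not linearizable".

witness order: A, B
1. A store(25), leaving value 25
2. B load() → 25, leaving value 25

linearizable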